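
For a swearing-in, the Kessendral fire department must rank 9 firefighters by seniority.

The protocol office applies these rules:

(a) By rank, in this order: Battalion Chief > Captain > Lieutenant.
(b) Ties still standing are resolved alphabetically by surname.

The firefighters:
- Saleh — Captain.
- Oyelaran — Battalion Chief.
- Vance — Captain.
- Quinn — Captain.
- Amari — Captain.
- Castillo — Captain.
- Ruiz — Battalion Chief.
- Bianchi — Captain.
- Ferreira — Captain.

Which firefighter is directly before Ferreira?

By rank: Oyelaran and Ruiz (Battalion Chief); then Amari, Bianchi, Castillo, Ferreira, Quinn, Saleh and Vance (Captain).
Among Oyelaran and Ruiz, alphabetically by surname: Oyelaran before Ruiz.
Among Amari, Bianchi, Castillo, Ferreira, Quinn, Saleh and Vance, alphabetically by surname: Amari before Bianchi before Castillo before Ferreira before Quinn before Saleh before Vance.
Order: Oyelaran, Ruiz, Amari, Bianchi, Castillo, Ferreira, Quinn, Saleh, Vance.

Castillo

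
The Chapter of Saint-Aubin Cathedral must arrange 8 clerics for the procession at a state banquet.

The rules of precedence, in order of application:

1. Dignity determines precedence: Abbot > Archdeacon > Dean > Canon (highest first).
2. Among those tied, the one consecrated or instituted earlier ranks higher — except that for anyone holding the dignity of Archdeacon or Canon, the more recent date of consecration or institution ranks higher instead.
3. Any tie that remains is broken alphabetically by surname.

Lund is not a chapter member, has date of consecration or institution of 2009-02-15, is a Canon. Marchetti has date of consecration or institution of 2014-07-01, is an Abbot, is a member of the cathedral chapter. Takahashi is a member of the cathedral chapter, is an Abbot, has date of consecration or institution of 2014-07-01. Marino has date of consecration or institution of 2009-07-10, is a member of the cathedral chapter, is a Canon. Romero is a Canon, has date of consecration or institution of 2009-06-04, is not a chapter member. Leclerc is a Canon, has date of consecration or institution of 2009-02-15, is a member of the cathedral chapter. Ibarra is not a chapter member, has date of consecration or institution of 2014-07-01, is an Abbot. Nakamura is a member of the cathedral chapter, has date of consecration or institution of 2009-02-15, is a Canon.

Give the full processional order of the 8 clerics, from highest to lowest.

Ibarra, Marchetti, Takahashi, Marino, Romero, Leclerc, Lund, Nakamura

By dignity: Ibarra, Marchetti and Takahashi (Abbot); then Marino, Romero, Leclerc, Lund and Nakamura (Canon).
Ibarra, Marchetti and Takahashi all have date of consecration or institution 2014-07-01, so the next rule applies.
Among Ibarra, Marchetti and Takahashi, alphabetically by surname: Ibarra before Marchetti before Takahashi.
Among Marino, Romero, Leclerc, Lund and Nakamura, by date of consecration or institution (later first) (reversed rule for this group): Marino (2009-07-10) before Romero (2009-06-04) before Leclerc, Lund and Nakamura (2009-02-15).
Among Leclerc, Lund and Nakamura, alphabetically by surname: Leclerc before Lund before Nakamura.
Full order: Ibarra, Marchetti, Takahashi, Marino, Romero, Leclerc, Lund, Nakamura.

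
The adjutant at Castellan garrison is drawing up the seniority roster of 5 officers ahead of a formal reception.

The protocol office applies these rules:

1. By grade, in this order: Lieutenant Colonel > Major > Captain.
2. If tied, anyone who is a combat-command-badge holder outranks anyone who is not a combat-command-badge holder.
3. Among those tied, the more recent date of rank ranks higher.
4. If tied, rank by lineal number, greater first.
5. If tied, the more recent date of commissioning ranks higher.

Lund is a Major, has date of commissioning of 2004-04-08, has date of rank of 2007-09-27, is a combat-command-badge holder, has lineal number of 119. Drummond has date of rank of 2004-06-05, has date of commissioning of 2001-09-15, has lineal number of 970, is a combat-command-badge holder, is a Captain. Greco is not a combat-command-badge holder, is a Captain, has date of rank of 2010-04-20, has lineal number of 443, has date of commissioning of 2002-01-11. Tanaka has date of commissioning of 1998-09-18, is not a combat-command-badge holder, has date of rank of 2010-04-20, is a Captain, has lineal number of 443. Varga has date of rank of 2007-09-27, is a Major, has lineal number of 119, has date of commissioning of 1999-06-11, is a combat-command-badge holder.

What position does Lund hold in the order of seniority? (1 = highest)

1

By grade: Lund and Varga (Major); then Drummond, Greco and Tanaka (Captain).
Lund and Varga are each a combat-command-badge holder, so the next rule applies.
Lund and Varga both have date of rank 2007-09-27, so the next rule applies.
Lund and Varga both have lineal number 119, so the next rule applies.
Among Lund and Varga, by date of commissioning (later first): Lund (2004-04-08) before Varga (1999-06-11).
Among Drummond, Greco and Tanaka, a combat-command-badge holder before not a combat-command-badge holder: Drummond (a combat-command-badge holder) before Greco and Tanaka (not a combat-command-badge holder).
Greco and Tanaka both have date of rank 2010-04-20, so the next rule applies.
Greco and Tanaka both have lineal number 443, so the next rule applies.
Among Greco and Tanaka, by date of commissioning (later first): Greco (2002-01-11) before Tanaka (1998-09-18).
Order: Lund, Varga, Drummond, Greco, Tanaka. So position 1.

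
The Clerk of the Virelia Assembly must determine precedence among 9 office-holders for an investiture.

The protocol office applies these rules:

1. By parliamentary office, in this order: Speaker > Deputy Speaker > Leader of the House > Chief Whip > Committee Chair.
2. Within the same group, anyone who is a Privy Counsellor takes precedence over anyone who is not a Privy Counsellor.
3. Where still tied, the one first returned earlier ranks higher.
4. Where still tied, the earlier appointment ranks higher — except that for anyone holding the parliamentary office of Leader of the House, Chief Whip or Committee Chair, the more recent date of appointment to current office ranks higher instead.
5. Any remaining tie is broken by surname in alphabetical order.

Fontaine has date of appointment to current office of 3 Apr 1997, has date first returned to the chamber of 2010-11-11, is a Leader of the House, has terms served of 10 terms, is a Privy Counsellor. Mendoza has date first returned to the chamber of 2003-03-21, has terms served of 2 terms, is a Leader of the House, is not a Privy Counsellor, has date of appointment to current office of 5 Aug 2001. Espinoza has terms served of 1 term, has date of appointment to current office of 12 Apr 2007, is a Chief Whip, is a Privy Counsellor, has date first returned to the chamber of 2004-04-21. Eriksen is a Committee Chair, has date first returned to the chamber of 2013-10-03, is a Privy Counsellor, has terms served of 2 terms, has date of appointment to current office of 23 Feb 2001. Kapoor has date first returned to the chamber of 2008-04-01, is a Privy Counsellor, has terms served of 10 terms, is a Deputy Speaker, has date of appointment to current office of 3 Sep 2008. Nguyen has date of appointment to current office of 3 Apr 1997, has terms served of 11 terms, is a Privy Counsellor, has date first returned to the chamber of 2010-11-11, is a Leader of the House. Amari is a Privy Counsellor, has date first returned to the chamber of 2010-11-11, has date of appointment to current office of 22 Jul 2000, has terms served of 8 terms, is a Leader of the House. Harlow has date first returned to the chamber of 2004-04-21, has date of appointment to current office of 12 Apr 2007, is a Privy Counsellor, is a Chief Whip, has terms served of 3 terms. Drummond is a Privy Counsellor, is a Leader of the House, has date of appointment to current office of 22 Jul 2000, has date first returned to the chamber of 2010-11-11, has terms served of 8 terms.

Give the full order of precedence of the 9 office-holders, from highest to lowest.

Kapoor, Amari, Drummond, Fontaine, Nguyen, Mendoza, Espinoza, Harlow, Eriksen

By parliamentary office: Kapoor (Deputy Speaker); then Amari, Drummond, Fontaine, Nguyen and Mendoza (Leader of the House); then Espinoza and Harlow (Chief Whip); then Eriksen (Committee Chair).
Among Amari, Drummond, Fontaine, Nguyen and Mendoza, a Privy Counsellor before not a Privy Counsellor: Amari, Drummond, Fontaine and Nguyen (a Privy Counsellor) before Mendoza (not a Privy Counsellor).
Amari, Drummond, Fontaine and Nguyen all have date first returned to the chamber 2010-11-11, so the next rule applies.
Among Amari, Drummond, Fontaine and Nguyen, by date of appointment to current office (later first) (reversed rule for this group): Amari and Drummond (22 Jul 2000) before Fontaine and Nguyen (3 Apr 1997).
Among Amari and Drummond, alphabetically by surname: Amari before Drummond.
Among Fontaine and Nguyen, alphabetically by surname: Fontaine before Nguyen.
Espinoza and Harlow are each a Privy Counsellor, so the next rule applies.
Espinoza and Harlow both have date first returned to the chamber 2004-04-21, so the next rule applies.
Espinoza and Harlow both have date of appointment to current office 12 Apr 2007, so the next rule applies.
Among Espinoza and Harlow, alphabetically by surname: Espinoza before Harlow.
Full order: Kapoor, Amari, Drummond, Fontaine, Nguyen, Mendoza, Espinoza, Harlow, Eriksen.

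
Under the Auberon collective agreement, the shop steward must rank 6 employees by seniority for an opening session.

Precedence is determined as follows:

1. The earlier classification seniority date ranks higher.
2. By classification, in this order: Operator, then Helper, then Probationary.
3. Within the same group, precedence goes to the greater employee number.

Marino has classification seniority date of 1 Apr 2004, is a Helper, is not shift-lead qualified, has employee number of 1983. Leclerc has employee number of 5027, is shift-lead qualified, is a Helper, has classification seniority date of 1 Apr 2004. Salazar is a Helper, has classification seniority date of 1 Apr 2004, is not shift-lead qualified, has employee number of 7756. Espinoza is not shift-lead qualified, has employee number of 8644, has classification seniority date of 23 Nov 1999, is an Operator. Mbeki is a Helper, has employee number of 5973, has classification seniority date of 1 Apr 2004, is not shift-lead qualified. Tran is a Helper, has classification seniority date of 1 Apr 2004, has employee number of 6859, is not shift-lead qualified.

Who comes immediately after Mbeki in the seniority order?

By classification seniority date (earlier first): Espinoza (23 Nov 1999); then Salazar, Tran, Mbeki, Leclerc and Marino (each 1 Apr 2004).
Salazar, Tran, Mbeki, Leclerc and Marino are each Helper, so the next rule applies.
Among Salazar, Tran, Mbeki, Leclerc and Marino, by employee number (higher first): Salazar (7756) before Tran (6859) before Mbeki (5973) before Leclerc (5027) before Marino (1983).
Order: Espinoza, Salazar, Tran, Mbeki, Leclerc, Marino.

Leclerc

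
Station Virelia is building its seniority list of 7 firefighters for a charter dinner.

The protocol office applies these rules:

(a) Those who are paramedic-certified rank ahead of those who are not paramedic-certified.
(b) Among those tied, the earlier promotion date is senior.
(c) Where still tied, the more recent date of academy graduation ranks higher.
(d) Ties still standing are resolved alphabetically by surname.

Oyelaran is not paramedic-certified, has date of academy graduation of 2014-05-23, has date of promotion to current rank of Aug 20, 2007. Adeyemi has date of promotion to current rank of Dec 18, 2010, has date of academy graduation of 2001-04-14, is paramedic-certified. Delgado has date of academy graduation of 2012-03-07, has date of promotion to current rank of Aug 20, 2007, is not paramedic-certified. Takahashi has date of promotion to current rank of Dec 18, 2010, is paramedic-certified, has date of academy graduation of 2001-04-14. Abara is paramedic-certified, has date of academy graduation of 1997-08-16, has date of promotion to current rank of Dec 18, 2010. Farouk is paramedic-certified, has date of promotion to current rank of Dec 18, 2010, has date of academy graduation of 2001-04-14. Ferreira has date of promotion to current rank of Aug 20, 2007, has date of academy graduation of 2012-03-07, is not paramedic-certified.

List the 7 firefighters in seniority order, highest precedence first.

By the first rule: Adeyemi, Farouk, Takahashi and Abara (each paramedic-certified); then Oyelaran, Delgado and Ferreira (each not paramedic-certified).
Adeyemi, Farouk, Takahashi and Abara all have date of promotion to current rank Dec 18, 2010, so the next rule applies.
Among Adeyemi, Farouk, Takahashi and Abara, by date of academy graduation (later first): Adeyemi, Farouk and Takahashi (2001-04-14) before Abara (1997-08-16).
Among Adeyemi, Farouk and Takahashi, alphabetically by surname: Adeyemi before Farouk before Takahashi.
Oyelaran, Delgado and Ferreira all have date of promotion to current rank Aug 20, 2007, so the next rule applies.
Among Oyelaran, Delgado and Ferreira, by date of academy graduation (later first): Oyelaran (2014-05-23) before Delgado and Ferreira (2012-03-07).
Among Delgado and Ferreira, alphabetically by surname: Delgado before Ferreira.
Full order: Adeyemi, Farouk, Takahashi, Abara, Oyelaran, Delgado, Ferreira.

Adeyemi, Farouk, Takahashi, Abara, Oyelaran, Delgado, Ferreira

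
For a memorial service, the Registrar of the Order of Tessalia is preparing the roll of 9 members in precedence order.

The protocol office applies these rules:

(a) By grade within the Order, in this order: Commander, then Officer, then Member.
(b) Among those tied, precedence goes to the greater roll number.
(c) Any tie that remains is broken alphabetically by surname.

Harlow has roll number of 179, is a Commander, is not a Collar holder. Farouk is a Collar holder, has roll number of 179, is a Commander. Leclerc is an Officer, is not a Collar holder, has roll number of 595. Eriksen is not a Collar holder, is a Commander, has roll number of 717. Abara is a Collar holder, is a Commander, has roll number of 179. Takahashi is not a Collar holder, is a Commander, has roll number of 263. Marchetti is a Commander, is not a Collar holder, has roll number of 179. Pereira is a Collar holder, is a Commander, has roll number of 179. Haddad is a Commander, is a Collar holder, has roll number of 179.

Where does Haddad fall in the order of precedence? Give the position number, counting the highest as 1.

5

By grade within the Order: Eriksen, Takahashi, Abara, Farouk, Haddad, Harlow, Marchetti and Pereira (Commander); then Leclerc (Officer).
Among Eriksen, Takahashi, Abara, Farouk, Haddad, Harlow, Marchetti and Pereira, by roll number (higher first): Eriksen (717) before Takahashi (263) before Abara, Farouk, Haddad, Harlow, Marchetti and Pereira (179).
Among Abara, Farouk, Haddad, Harlow, Marchetti and Pereira, alphabetically by surname: Abara before Farouk before Haddad before Harlow before Marchetti before Pereira.
Order: Eriksen, Takahashi, Abara, Farouk, Haddad, Harlow, Marchetti, Pereira, Leclerc. So position 5.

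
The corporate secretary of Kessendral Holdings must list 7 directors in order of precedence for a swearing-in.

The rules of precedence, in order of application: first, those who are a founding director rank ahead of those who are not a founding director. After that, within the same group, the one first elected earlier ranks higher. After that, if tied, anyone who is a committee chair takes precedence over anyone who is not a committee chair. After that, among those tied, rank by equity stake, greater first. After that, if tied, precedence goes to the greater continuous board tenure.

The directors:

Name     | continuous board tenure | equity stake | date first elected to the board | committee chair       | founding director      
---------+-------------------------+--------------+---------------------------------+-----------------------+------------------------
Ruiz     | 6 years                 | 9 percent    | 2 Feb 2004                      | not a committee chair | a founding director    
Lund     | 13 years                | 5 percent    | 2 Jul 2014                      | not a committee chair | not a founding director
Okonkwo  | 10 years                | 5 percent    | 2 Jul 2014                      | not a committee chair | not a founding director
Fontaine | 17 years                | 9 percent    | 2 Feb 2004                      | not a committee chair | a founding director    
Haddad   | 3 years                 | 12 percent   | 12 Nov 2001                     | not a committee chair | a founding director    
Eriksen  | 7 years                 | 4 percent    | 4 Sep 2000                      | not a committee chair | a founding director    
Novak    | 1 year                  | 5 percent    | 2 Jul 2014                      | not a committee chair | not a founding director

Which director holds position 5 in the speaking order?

By the first rule: Eriksen, Haddad, Fontaine and Ruiz (each a founding director); then Lund, Okonkwo and Novak (each not a founding director).
Among Eriksen, Haddad, Fontaine and Ruiz, by date first elected to the board (earlier first): Eriksen (4 Sep 2000) before Haddad (12 Nov 2001) before Fontaine and Ruiz (2 Feb 2004).
Fontaine and Ruiz are each not a committee chair, so the next rule applies.
Fontaine and Ruiz both have equity stake 9 percent, so the next rule applies.
Among Fontaine and Ruiz, by continuous board tenure (higher first): Fontaine (17 years) before Ruiz (6 years).
Lund, Okonkwo and Novak all have date first elected to the board 2 Jul 2014, so the next rule applies.
Lund, Okonkwo and Novak are each not a committee chair, so the next rule applies.
Lund, Okonkwo and Novak all have equity stake 5 percent, so the next rule applies.
Among Lund, Okonkwo and Novak, by continuous board tenure (higher first): Lund (13 years) before Okonkwo (10 years) before Novak (1 year).
Order: Eriksen, Haddad, Fontaine, Ruiz, Lund, Okonkwo, Novak.

Lund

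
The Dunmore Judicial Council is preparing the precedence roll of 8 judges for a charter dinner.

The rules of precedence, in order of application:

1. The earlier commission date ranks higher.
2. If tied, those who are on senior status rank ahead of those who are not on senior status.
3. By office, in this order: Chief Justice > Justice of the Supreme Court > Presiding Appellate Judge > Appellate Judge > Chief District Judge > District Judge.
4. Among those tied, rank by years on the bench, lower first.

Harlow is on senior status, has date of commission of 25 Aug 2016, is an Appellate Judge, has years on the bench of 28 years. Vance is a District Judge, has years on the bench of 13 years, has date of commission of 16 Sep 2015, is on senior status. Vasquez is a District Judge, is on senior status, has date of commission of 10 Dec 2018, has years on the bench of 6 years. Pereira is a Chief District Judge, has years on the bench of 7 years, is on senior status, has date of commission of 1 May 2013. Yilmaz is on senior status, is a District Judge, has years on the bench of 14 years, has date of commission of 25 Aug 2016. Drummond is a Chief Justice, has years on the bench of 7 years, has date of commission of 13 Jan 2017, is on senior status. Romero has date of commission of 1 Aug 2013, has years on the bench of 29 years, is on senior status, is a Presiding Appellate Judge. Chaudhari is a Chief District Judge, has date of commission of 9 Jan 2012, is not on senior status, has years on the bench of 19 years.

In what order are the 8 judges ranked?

By date of commission (earlier first): Chaudhari (9 Jan 2012); then Pereira (1 May 2013); then Romero (1 Aug 2013); then Vance (16 Sep 2015); then Harlow and Yilmaz (both 25 Aug 2016); then Drummond (13 Jan 2017); then Vasquez (10 Dec 2018).
Harlow and Yilmaz are each on senior status, so the next rule applies.
Among Harlow and Yilmaz, by office: Harlow (Appellate Judge) before Yilmaz (District Judge).
Full order: Chaudhari, Pereira, Romero, Vance, Harlow, Yilmaz, Drummond, Vasquez.

Chaudhari, Pereira, Romero, Vance, Harlow, Yilmaz, Drummond, Vasquez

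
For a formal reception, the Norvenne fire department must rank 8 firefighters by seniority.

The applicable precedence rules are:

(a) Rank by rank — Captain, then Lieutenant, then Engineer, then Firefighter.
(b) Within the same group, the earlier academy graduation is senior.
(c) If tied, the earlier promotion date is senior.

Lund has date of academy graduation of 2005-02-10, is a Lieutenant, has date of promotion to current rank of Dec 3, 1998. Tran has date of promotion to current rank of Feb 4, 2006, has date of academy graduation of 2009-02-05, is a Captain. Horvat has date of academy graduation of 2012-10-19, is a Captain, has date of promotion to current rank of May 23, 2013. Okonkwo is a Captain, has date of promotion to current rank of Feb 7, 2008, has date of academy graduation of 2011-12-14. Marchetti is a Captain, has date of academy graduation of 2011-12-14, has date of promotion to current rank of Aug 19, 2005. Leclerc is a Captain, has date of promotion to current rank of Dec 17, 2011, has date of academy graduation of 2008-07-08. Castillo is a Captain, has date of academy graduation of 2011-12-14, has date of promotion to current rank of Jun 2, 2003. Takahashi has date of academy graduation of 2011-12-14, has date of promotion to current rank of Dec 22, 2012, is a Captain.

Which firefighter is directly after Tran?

By rank: Leclerc, Tran, Castillo, Marchetti, Okonkwo, Takahashi and Horvat (Captain); then Lund (Lieutenant).
Among Leclerc, Tran, Castillo, Marchetti, Okonkwo, Takahashi and Horvat, by date of academy graduation (earlier first): Leclerc (2008-07-08) before Tran (2009-02-05) before Castillo, Marchetti, Okonkwo and Takahashi (2011-12-14) before Horvat (2012-10-19).
Among Castillo, Marchetti, Okonkwo and Takahashi, by date of promotion to current rank (earlier first): Castillo (Jun 2, 2003) before Marchetti (Aug 19, 2005) before Okonkwo (Feb 7, 2008) before Takahashi (Dec 22, 2012).
Order: Leclerc, Tran, Castillo, Marchetti, Okonkwo, Takahashi, Horvat, Lund.

Castillo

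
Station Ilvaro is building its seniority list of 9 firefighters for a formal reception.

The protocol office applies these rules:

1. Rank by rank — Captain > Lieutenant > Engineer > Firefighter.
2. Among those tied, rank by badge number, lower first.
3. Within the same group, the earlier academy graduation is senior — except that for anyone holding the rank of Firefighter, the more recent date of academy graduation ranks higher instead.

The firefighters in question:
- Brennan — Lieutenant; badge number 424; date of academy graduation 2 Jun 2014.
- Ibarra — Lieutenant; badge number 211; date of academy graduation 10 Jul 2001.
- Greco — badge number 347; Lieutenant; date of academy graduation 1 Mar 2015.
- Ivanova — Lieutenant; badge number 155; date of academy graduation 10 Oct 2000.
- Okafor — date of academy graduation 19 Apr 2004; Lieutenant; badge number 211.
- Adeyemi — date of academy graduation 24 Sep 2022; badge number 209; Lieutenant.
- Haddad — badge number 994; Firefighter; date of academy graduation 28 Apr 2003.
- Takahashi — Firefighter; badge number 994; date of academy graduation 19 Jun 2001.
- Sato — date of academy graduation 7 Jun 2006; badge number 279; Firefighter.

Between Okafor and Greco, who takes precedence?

Okafor

By rank: Ivanova, Adeyemi, Ibarra, Okafor, Greco and Brennan (Lieutenant); then Sato, Haddad and Takahashi (Firefighter).
Among Ivanova, Adeyemi, Ibarra, Okafor, Greco and Brennan, by badge number (lower first): Ivanova (155) before Adeyemi (209) before Ibarra and Okafor (211) before Greco (347) before Brennan (424).
Among Ibarra and Okafor, by date of academy graduation (earlier first): Ibarra (10 Jul 2001) before Okafor (19 Apr 2004).
Among Sato, Haddad and Takahashi, by badge number (lower first): Sato (279) before Haddad and Takahashi (994).
Among Haddad and Takahashi, by date of academy graduation (later first) (reversed rule for this group): Haddad (28 Apr 2003) before Takahashi (19 Jun 2001).
So Okafor takes precedence.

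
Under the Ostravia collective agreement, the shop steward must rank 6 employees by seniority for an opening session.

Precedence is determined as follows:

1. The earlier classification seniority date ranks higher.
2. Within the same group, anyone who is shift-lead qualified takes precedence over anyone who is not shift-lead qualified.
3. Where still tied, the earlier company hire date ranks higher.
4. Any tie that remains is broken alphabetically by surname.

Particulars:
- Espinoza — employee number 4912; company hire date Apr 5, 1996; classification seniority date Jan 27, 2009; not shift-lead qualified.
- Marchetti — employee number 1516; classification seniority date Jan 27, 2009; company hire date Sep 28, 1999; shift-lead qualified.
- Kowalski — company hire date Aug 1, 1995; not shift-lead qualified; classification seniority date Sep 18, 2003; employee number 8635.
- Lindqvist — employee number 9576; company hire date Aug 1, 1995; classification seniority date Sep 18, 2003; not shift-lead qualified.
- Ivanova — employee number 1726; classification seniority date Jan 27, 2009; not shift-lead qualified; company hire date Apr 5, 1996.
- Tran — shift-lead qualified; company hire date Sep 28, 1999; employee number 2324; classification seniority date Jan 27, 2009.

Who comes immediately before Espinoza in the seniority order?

By classification seniority date (earlier first): Kowalski and Lindqvist (both Sep 18, 2003); then Marchetti, Tran, Espinoza and Ivanova (each Jan 27, 2009).
Kowalski and Lindqvist are each not shift-lead qualified, so the next rule applies.
Kowalski and Lindqvist both have company hire date Aug 1, 1995, so the next rule applies.
Among Kowalski and Lindqvist, alphabetically by surname: Kowalski before Lindqvist.
Among Marchetti, Tran, Espinoza and Ivanova, shift-lead qualified before not shift-lead qualified: Marchetti and Tran (shift-lead qualified) before Espinoza and Ivanova (not shift-lead qualified).
Marchetti and Tran both have company hire date Sep 28, 1999, so the next rule applies.
Among Marchetti and Tran, alphabetically by surname: Marchetti before Tran.
Espinoza and Ivanova both have company hire date Apr 5, 1996, so the next rule applies.
Among Espinoza and Ivanova, alphabetically by surname: Espinoza before Ivanova.
Order: Kowalski, Lindqvist, Marchetti, Tran, Espinoza, Ivanova.

Tran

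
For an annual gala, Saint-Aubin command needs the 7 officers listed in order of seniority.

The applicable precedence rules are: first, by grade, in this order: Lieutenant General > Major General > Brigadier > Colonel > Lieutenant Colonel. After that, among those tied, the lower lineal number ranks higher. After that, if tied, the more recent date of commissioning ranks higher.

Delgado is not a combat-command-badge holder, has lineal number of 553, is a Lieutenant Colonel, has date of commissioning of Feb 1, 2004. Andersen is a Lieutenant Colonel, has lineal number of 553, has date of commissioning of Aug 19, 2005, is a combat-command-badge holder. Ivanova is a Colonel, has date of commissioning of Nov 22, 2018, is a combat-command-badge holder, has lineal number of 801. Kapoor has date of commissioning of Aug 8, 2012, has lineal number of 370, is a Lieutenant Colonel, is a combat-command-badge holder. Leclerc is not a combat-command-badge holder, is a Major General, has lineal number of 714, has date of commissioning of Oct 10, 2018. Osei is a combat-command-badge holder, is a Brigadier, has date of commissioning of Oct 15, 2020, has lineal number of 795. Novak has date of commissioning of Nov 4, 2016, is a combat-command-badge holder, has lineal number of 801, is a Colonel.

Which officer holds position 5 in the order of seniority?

By grade: Leclerc (Major General); then Osei (Brigadier); then Ivanova and Novak (Colonel); then Kapoor, Andersen and Delgado (Lieutenant Colonel).
Ivanova and Novak both have lineal number 801, so the next rule applies.
Among Ivanova and Novak, by date of commissioning (later first): Ivanova (Nov 22, 2018) before Novak (Nov 4, 2016).
Among Kapoor, Andersen and Delgado, by lineal number (lower first): Kapoor (370) before Andersen and Delgado (553).
Among Andersen and Delgado, by date of commissioning (later first): Andersen (Aug 19, 2005) before Delgado (Feb 1, 2004).
Order: Leclerc, Osei, Ivanova, Novak, Kapoor, Andersen, Delgado.

Kapoor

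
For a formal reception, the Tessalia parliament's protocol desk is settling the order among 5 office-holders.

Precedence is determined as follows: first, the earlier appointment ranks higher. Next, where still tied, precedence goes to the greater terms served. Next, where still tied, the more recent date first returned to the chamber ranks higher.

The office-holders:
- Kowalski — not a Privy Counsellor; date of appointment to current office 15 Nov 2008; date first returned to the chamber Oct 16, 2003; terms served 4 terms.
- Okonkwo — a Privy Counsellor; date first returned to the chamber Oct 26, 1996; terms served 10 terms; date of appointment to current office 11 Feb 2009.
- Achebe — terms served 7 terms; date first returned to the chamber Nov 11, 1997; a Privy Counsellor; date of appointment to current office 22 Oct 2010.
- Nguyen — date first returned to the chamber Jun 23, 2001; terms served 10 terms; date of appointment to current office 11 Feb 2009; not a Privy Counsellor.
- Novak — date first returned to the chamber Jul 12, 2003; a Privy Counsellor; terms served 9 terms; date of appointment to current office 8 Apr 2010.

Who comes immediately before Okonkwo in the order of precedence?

By date of appointment to current office (earlier first): Kowalski (15 Nov 2008); then Nguyen and Okonkwo (both 11 Feb 2009); then Novak (8 Apr 2010); then Achebe (22 Oct 2010).
Nguyen and Okonkwo both have terms served 10 terms, so the next rule applies.
Among Nguyen and Okonkwo, by date first returned to the chamber (later first): Nguyen (Jun 23, 2001) before Okonkwo (Oct 26, 1996).
Order: Kowalski, Nguyen, Okonkwo, Novak, Achebe.

Nguyen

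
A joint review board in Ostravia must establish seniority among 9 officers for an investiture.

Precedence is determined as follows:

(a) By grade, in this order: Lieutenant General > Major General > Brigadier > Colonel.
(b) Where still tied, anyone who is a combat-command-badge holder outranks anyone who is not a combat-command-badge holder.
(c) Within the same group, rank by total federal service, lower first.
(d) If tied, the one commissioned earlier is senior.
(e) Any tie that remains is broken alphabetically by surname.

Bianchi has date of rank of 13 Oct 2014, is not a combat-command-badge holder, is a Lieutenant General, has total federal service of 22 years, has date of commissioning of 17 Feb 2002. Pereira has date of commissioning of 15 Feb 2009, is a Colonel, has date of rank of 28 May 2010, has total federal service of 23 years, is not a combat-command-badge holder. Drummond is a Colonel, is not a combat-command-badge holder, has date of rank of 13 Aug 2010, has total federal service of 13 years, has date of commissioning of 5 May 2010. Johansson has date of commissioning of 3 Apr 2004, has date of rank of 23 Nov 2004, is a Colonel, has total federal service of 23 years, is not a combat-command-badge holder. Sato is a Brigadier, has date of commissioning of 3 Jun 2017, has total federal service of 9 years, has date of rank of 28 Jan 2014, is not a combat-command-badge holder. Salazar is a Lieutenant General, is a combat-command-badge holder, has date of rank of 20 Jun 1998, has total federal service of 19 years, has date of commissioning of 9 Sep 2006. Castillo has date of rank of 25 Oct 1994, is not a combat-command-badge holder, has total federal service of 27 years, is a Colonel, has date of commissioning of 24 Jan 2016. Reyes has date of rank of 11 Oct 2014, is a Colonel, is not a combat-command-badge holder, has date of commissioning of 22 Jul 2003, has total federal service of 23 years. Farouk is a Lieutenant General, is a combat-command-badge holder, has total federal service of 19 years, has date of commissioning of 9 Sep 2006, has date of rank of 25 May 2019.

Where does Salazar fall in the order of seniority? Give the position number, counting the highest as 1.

2

By grade: Farouk, Salazar and Bianchi (Lieutenant General); then Sato (Brigadier); then Drummond, Reyes, Johansson, Pereira and Castillo (Colonel).
Among Farouk, Salazar and Bianchi, a combat-command-badge holder before not a combat-command-badge holder: Farouk and Salazar (a combat-command-badge holder) before Bianchi (not a combat-command-badge holder).
Farouk and Salazar both have total federal service 19 years, so the next rule applies.
Farouk and Salazar both have date of commissioning 9 Sep 2006, so the next rule applies.
Among Farouk and Salazar, alphabetically by surname: Farouk before Salazar.
Drummond, Reyes, Johansson, Pereira and Castillo are each not a combat-command-badge holder, so the next rule applies.
Among Drummond, Reyes, Johansson, Pereira and Castillo, by total federal service (lower first): Drummond (13 years) before Reyes, Johansson and Pereira (23 years) before Castillo (27 years).
Among Reyes, Johansson and Pereira, by date of commissioning (earlier first): Reyes (22 Jul 2003) before Johansson (3 Apr 2004) before Pereira (15 Feb 2009).
Order: Farouk, Salazar, Bianchi, Sato, Drummond, Reyes, Johansson, Pereira, Castillo. So position 2.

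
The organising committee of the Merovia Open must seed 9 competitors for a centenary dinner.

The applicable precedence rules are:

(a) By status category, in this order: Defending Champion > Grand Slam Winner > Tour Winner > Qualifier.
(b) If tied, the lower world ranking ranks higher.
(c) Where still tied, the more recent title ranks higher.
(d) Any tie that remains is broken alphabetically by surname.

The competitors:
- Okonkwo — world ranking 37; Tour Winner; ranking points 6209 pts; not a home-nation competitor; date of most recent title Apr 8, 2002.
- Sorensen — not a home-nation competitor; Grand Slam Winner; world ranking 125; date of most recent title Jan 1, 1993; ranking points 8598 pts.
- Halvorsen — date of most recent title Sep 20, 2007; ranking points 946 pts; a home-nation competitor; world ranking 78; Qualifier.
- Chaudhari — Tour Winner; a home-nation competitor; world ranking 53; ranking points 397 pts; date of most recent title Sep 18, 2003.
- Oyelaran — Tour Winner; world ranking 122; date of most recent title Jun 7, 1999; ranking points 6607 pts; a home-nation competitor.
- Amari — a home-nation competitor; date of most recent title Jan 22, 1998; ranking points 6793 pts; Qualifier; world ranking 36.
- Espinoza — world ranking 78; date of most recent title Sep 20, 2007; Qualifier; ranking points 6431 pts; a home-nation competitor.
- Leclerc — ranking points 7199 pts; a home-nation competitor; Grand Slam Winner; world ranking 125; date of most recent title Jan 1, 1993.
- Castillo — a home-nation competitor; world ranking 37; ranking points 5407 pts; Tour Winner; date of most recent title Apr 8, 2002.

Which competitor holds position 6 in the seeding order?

By status category: Leclerc and Sorensen (Grand Slam Winner); then Castillo, Okonkwo, Chaudhari and Oyelaran (Tour Winner); then Amari, Espinoza and Halvorsen (Qualifier).
Leclerc and Sorensen both have world ranking 125, so the next rule applies.
Leclerc and Sorensen both have date of most recent title Jan 1, 1993, so the next rule applies.
Among Leclerc and Sorensen, alphabetically by surname: Leclerc before Sorensen.
Among Castillo, Okonkwo, Chaudhari and Oyelaran, by world ranking (lower first): Castillo and Okonkwo (37) before Chaudhari (53) before Oyelaran (122).
Castillo and Okonkwo both have date of most recent title Apr 8, 2002, so the next rule applies.
Among Castillo and Okonkwo, alphabetically by surname: Castillo before Okonkwo.
Among Amari, Espinoza and Halvorsen, by world ranking (lower first): Amari (36) before Espinoza and Halvorsen (78).
Espinoza and Halvorsen both have date of most recent title Sep 20, 2007, so the next rule applies.
Among Espinoza and Halvorsen, alphabetically by surname: Espinoza before Halvorsen.
Order: Leclerc, Sorensen, Castillo, Okonkwo, Chaudhari, Oyelaran, Amari, Espinoza, Halvorsen.

Oyelaran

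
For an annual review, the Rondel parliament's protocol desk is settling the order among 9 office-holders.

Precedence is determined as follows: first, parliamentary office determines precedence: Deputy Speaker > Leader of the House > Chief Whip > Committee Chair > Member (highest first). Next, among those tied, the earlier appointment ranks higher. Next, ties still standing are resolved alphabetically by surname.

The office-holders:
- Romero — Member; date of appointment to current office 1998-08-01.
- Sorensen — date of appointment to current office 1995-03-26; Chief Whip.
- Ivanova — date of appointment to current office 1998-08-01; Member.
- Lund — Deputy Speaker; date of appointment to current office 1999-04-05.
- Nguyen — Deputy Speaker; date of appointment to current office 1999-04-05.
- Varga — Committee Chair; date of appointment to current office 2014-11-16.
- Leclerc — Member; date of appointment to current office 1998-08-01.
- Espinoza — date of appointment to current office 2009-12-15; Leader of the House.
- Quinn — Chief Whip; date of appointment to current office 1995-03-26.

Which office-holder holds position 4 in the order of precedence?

Quinn

By parliamentary office: Lund and Nguyen (Deputy Speaker); then Espinoza (Leader of the House); then Quinn and Sorensen (Chief Whip); then Varga (Committee Chair); then Ivanova, Leclerc and Romero (Member).
Lund and Nguyen both have date of appointment to current office 1999-04-05, so the next rule applies.
Among Lund and Nguyen, alphabetically by surname: Lund before Nguyen.
Quinn and Sorensen both have date of appointment to current office 1995-03-26, so the next rule applies.
Among Quinn and Sorensen, alphabetically by surname: Quinn before Sorensen.
Ivanova, Leclerc and Romero all have date of appointment to current office 1998-08-01, so the next rule applies.
Among Ivanova, Leclerc and Romero, alphabetically by surname: Ivanova before Leclerc before Romero.
Order: Lund, Nguyen, Espinoza, Quinn, Sorensen, Varga, Ivanova, Leclerc, Romero.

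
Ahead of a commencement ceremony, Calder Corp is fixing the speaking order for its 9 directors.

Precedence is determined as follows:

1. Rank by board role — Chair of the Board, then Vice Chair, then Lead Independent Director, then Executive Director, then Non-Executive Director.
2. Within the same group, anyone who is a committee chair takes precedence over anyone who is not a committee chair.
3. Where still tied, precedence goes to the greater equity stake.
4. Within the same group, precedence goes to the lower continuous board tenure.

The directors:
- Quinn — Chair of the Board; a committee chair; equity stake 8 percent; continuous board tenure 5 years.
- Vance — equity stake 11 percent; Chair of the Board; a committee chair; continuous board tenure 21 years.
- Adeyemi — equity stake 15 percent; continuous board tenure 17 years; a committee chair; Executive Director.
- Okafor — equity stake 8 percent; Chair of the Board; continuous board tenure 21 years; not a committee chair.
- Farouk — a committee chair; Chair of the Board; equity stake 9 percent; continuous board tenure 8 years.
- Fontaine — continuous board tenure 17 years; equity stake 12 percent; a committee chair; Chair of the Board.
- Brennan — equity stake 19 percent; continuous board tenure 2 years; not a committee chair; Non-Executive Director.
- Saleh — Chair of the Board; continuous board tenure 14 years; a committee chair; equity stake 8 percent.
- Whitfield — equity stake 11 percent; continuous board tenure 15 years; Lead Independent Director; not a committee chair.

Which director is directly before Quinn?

Farouk

By board role: Fontaine, Vance, Farouk, Quinn, Saleh and Okafor (Chair of the Board); then Whitfield (Lead Independent Director); then Adeyemi (Executive Director); then Brennan (Non-Executive Director).
Among Fontaine, Vance, Farouk, Quinn, Saleh and Okafor, a committee chair before not a committee chair: Fontaine, Vance, Farouk, Quinn and Saleh (a committee chair) before Okafor (not a committee chair).
Among Fontaine, Vance, Farouk, Quinn and Saleh, by equity stake (higher first): Fontaine (12 percent) before Vance (11 percent) before Farouk (9 percent) before Quinn and Saleh (8 percent).
Among Quinn and Saleh, by continuous board tenure (lower first): Quinn (5 years) before Saleh (14 years).
Order: Fontaine, Vance, Farouk, Quinn, Saleh, Okafor, Whitfield, Adeyemi, Brennan.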